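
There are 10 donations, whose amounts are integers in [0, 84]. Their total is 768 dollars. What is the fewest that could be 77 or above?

Suppose at most 10 − j of them reach 77; then j values are ≤ 76 and the rest ≤ 84.
The total is then ≤ 76·j + 84·(10 − j) = 840 − 8j. For this to be ≥ 768 we need j ≤ 9, so at least 10 − 9 = 1 must reach 77.
Exactly 1 works: 1 value at 84 and 9 at 76 total 768.

1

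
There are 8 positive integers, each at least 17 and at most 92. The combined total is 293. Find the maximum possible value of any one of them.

92

To make one integer as large as possible, make the other 7 as small as possible.
The other 7 contribute at least 7 × 17 = 119, leaving at most 293 − 119 = 174.
But each integer is capped at 92, so the maximum is 92.
Achievable: one at 92 and the other 7 totalling 201, which fits since 7 × 17 ≤ 201 ≤ 7 × 92.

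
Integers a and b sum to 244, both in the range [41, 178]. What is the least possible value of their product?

11748

Since a + b is fixed, pushing one of them to its bound minimizes the product.
The extreme feasible split is a = 66, b = 178, giving ab = 11748.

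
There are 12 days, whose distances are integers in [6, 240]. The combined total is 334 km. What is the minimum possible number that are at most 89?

Each value above 89 is at least 90, contributing at least 90 − 6 = 84 above the floor 6.
The sum exceeds the floor total 72 by 262, so at most ⌊262/84⌋ = 3 exceed 89, and at least 9 are ≤ 89.
Exactly 9 works: 9 values at 6 and 3 at 90 total 324; raise one of the low values by 10 (still ≤ 89) to hit 334.

9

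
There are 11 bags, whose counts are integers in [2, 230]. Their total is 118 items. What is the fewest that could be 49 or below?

9

Each value above 49 is at least 50, contributing at least 50 − 2 = 48 above the floor 2.
The sum exceeds the floor total 22 by 96, so at most ⌊96/48⌋ = 2 exceed 49, and at least 9 are ≤ 49.
Exactly 9 works: 9 values at 2 and 2 at 50 total 118.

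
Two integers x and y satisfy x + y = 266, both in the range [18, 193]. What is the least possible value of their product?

14089

For a fixed sum, xy is smallest when x and y are as far apart as possible.
At the endpoint x = 73, y = 266 − 73 = 193, so xy = 73 × 193 = 14089.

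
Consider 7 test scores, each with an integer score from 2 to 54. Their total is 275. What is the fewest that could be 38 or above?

1

If only k of them are at least 38, the other 7 − k are at most 37, so the total is at most k·54 + (7 − k)·37.
This must reach 275, so k·54 + (7 − k)·37 ≥ 275, giving k ≥ 1.
Exactly 1 works: 1 value at 54 and 6 at 37 total 276; lower one of the high values by 1 (still ≥ 38) to hit 275.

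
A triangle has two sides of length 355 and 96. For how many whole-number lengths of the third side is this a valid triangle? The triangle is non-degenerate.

The triangle inequality gives |355 − 96| < c < 355 + 96, i.e. 259 < c < 451.
So c can be any integer from 260 to 450: 191 values.

191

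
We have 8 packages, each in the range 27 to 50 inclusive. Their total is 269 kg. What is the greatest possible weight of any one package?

50

Maximizing one value means minimizing the remaining 7.
The other 7 contribute at least 7 × 27 = 189, leaving at most 269 − 189 = 80.
But each package is capped at 50, so the maximum is 50.
Achievable: one at 50 and the other 7 totalling 219, which fits since 7 × 27 ≤ 219 ≤ 7 × 50.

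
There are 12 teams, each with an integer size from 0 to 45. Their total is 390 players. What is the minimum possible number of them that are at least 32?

2

Suppose at most 12 − j of them reach 32; then j values are ≤ 31 and the rest ≤ 45.
The total is then ≤ 31·j + 45·(12 − j) = 540 − 14j. For this to be ≥ 390 we need j ≤ 10, so at least 12 − 10 = 2 must reach 32.
Exactly 2 works: 2 values at 45 and 10 at 31 total 400; lower one of the high values by 10 (still ≥ 32) to hit 390.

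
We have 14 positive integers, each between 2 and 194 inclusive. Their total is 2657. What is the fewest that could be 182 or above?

10

Suppose at most 14 − j of them reach 182; then j values are ≤ 181 and the rest ≤ 194.
The total is then ≤ 181·j + 194·(14 − j) = 2716 − 13j. For this to be ≥ 2657 we need j ≤ 4, so at least 14 − 4 = 10 must reach 182.
Exactly 10 works: 10 values at 194 and 4 at 181 total 2664; lower one of the high values by 7 (still ≥ 182) to hit 2657.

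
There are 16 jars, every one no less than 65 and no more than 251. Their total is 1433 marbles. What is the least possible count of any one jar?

To make one jar as small as possible, make the other 15 as large as possible.
The other 15 can take up 15 × 251 = 3765 ≥ 1433 − 65, so one jar can sit at its floor of 65.
Achievable: one at 65 and the other 15 totalling 1368, which fits since 15 × 65 ≤ 1368 ≤ 15 × 251.

65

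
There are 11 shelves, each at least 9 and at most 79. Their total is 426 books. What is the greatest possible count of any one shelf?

79

To make one shelf as large as possible, make the other 10 as small as possible.
The other 10 contribute at least 10 × 9 = 90, leaving at most 426 − 90 = 336.
But each shelf is capped at 79, so the maximum is 79.
Achievable: one at 79 and the other 10 totalling 347, which fits since 10 × 9 ≤ 347 ≤ 10 × 79.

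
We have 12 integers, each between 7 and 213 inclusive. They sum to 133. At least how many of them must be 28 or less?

10

Let j be the number exceeding 28. Then the total is ≥ 29·j + 7·(12 − j) = 84 + 22j.
So 22j ≤ 49 and j ≤ 2; hence at least 12 − 2 = 10 are ≤ 28.
Exactly 10 works: 10 values at 7 and 2 at 29 total 128; raise one of the low values by 5 (still ≤ 28) to hit 133.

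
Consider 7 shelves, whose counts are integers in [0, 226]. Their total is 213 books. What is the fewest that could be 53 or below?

Each value above 53 is at least 54, contributing at least 54 − 0 = 54 above the floor 0.
The sum exceeds the floor total 0 by 213, so at most ⌊213/54⌋ = 3 exceed 53, and at least 4 are ≤ 53.
Exactly 4 works: 4 values at 0 and 3 at 54 total 162; raise one of the low values by 51 (still ≤ 53) to hit 213.

4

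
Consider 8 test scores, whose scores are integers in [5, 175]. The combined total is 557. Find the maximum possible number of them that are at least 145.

Suppose k of them are at least 145. Those contribute at least 145 each and the other 8 − k at least 5 each.
So the total is at least 145k + 5(8 − k) = 40 + 140k. This must be ≤ 557, giving k ≤ 3.
k = 3 is achieved by 3 values at 145 and 5 at 5, total 460; add 97 to one value (staying below 145) to reach 557.

3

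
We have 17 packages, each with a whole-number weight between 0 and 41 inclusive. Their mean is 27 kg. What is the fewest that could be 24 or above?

The total is 17 × 27 = 459.
If only k of them are at least 24, the other 17 − k are at most 23, so the total is at most k·41 + (17 − k)·23.
This must reach 459, so k·41 + (17 − k)·23 ≥ 459, giving k ≥ 4.
Exactly 4 works: 4 values at 41 and 13 at 23 total 463; lower one of the high values by 4 (still ≥ 24) to hit 459.

4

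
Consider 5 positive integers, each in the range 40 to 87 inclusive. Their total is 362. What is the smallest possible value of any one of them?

Minimizing one value means maximizing the remaining 4.
The other 4 can take up 4 × 87 = 348 ≥ 362 − 40, so one integer can sit at its floor of 40.
Achievable: one at 40 and the other 4 totalling 322, which fits since 4 × 40 ≤ 322 ≤ 4 × 87.

40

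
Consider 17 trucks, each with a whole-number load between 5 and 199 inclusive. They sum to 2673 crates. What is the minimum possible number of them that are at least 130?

Each value short of 130 is at most 129, costing at least 199 − 129 = 70 against the maximum total of 3383.
We can afford to lose at most 3383 − 2673 = 710, so at most ⌊710/70⌋ = 10 fall short, and at least 7 are ≥ 130.
Exactly 7 works: 7 values at 199 and 10 at 129 total 2683; lower one of the high values by 10 (still ≥ 130) to hit 2673.

7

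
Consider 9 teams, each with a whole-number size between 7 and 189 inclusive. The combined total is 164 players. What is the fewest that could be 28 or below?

5

Each value above 28 is at least 29, contributing at least 29 − 7 = 22 above the floor 7.
The sum exceeds the floor total 63 by 101, so at most ⌊101/22⌋ = 4 exceed 28, and at least 5 are ≤ 28.
Exactly 5 works: 5 values at 7 and 4 at 29 total 151; raise one of the low values by 13 (still ≤ 28) to hit 164.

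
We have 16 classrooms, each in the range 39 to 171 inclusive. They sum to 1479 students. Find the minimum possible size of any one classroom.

39

To make one classroom as small as possible, make the other 15 as large as possible.
The other 15 can take up 15 × 171 = 2565 ≥ 1479 − 39, so one classroom can sit at its floor of 39.
Achievable: one at 39 and the other 15 totalling 1440, which fits since 15 × 39 ≤ 1440 ≤ 15 × 171.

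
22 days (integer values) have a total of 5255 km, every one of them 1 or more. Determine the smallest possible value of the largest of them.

239

If every one of the 22 were at most 238, the total would be at most 22 × 238 = 5236 < 5255.
Equality holds with 19 values of 239 and 3 values of 238.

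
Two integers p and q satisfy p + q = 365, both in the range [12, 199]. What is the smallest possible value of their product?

For a fixed sum, pq is smallest when p and q are as far apart as possible.
The extreme feasible split is p = 166, q = 199, giving pq = 33034.

33034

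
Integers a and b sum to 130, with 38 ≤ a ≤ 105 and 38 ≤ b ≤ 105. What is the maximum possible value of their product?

ab = a(130 − a) is maximized when a is as near 130/2 as the bounds allow.
Taking a = 65 and b = 65 (both in [38, 105]) gives ab = 4225.

4225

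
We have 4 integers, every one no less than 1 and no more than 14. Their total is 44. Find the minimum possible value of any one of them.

2

To make one integer as small as possible, make the other 3 as large as possible.
The other 3 contribute at most 3 × 14 = 42, leaving at least 44 − 42 = 2.
Since 2 ≥ 1, this is achievable: one at 2 and 3 at 14.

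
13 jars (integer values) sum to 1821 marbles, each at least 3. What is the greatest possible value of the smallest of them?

The average is 1821/13 < 141, so some value is ≤ 140.
Achievable: 12 of them at 140 and 1 at 141 total 1821.

140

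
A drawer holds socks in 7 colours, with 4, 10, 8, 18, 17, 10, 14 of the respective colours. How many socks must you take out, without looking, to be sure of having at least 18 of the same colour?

81

In the worst case you take as many as possible of each colour without reaching 18: 4 + 10 + 8 + 17 + 17 + 10 + 14 = 80.
The next one must give 18 of some colour, so 80 + 1 = 81.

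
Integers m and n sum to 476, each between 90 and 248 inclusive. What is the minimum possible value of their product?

For a fixed sum, mn is smallest when m and n are as far apart as possible.
The extreme feasible split is m = 228, n = 248, giving mn = 56544.

56544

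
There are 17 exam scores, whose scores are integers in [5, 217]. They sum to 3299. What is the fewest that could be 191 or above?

If only k of them are at least 191, the other 17 − k are at most 190, so the total is at most k·217 + (17 − k)·190.
This must reach 3299, so k·217 + (17 − k)·190 ≥ 3299, giving k ≥ 3.
Exactly 3 works: 3 values at 217 and 14 at 190 total 3311; lower one of the high values by 12 (still ≥ 191) to hit 3299.

3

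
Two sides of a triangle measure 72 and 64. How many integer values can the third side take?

The triangle inequality gives |72 − 64| < c < 72 + 64, i.e. 8 < c < 136.
So c can be any integer from 9 to 135: 127 values.

127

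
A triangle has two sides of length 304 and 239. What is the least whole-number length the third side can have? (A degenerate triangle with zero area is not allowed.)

The third side must exceed |304 − 239| = 65.
The smallest integer above 65 is 66.

66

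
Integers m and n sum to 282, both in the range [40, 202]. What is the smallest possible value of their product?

mn = m(282 − m) is concave in m, so over [80, 202] it is minimized at an endpoint.
The extreme feasible split is m = 80, n = 202, giving mn = 16160.

16160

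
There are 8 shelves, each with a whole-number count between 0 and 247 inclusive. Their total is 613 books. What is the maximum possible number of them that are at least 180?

Suppose k of them are at least 180. Those contribute at least 180 each and the other 8 − k at least 0 each.
So the total is at least 180k + 0(8 − k) = 0 + 180k. This must be ≤ 613, giving k ≤ 3.
k = 3 is achieved by 3 values at 180 and 5 at 0, total 540; add 73 to one value (staying below 180) to reach 613.

3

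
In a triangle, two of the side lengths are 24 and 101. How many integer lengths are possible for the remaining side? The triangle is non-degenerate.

47

The triangle inequality gives |24 − 101| < c < 24 + 101, i.e. 77 < c < 125.
So c can be any integer from 78 to 124: 47 values.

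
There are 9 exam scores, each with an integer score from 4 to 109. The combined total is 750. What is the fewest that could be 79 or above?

2

Each value short of 79 is at most 78, costing at least 109 − 78 = 31 against the maximum total of 981.
We can afford to lose at most 981 − 750 = 231, so at most ⌊231/31⌋ = 7 fall short, and at least 2 are ≥ 79.
Exactly 2 works: 2 values at 109 and 7 at 78 total 764; lower one of the high values by 14 (still ≥ 79) to hit 750.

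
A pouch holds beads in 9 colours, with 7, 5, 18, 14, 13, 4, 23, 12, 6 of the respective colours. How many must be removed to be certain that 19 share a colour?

98

In the worst case you take as many as possible of each colour without reaching 19: 7 + 5 + 18 + 14 + 13 + 4 + 18 + 12 + 6 = 97.
The next one must give 19 of some colour, so 97 + 1 = 98.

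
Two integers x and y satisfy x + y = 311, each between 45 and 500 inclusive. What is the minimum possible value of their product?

For a fixed sum, xy is smallest when x and y are as far apart as possible.
At the endpoint x = 45, y = 311 − 45 = 266, so xy = 45 × 266 = 11970.

11970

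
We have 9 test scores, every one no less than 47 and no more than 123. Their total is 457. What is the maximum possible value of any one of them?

Maximizing one value means minimizing the remaining 8.
The other 8 contribute at least 8 × 47 = 376, leaving at most 457 − 376 = 81.
Since 81 ≤ 123, this is achievable: one at 81 and 8 at 47.

81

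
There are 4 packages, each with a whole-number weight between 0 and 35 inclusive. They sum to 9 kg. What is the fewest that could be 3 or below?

2

Let j be the number exceeding 3. Then the total is ≥ 4·j + 0·(4 − j) = 0 + 4j.
So 4j ≤ 9 and j ≤ 2; hence at least 4 − 2 = 2 are ≤ 3.
Exactly 2 works: 2 values at 0 and 2 at 4 total 8; raise one of the low values by 1 (still ≤ 3) to hit 9.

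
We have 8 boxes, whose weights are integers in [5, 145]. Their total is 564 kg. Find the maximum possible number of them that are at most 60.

7

Suppose k of them are at most 60. Those contribute at most 60 each and the rest at most 145 each.
So the total is at most 60k + 145(8 − k) = 1160 − 85k. This must still be ≥ 564, so k ≤ 7.
k = 7 is achieved by 7 values at 60 and 1 at 145, total 565; lower one of the 145's by 1 (still > 60) to reach 564.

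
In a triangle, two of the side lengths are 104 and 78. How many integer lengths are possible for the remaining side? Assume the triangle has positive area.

155

The triangle inequality gives |104 − 78| < c < 104 + 78, i.e. 26 < c < 182.
So c can be any integer from 27 to 181: 155 values.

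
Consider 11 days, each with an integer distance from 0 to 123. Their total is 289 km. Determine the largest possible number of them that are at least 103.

With k values at 103 or above and the rest at least 0, the sum is at least 0 + 103k.
Since the sum is 289, we need 103k ≤ 289, i.e. k ≤ 2.
k = 2 is achieved by 2 values at 103 and 9 at 0, total 206; add 83 to one value (staying below 103) to reach 289.

2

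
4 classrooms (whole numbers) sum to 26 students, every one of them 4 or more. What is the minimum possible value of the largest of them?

Some value must be at least ⌈26/4⌉ = 7, since 4 × 6 = 24 < 26.
Taking 2 copies of 6 and 2 copies of 7 gives exactly 26, so 7 is attained.

7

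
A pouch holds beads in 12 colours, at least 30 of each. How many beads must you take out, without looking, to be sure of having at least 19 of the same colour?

217

In the worst case you draw 18 of each of the 12 colours: 12 × 18 = 216.
One more forces 19 of some colour, so 216 + 1 = 217.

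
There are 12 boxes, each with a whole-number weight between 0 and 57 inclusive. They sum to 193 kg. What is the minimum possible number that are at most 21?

Each value above 21 is at least 22, contributing at least 22 − 0 = 22 above the floor 0.
The sum exceeds the floor total 0 by 193, so at most ⌊193/22⌋ = 8 exceed 21, and at least 4 are ≤ 21.
Exactly 4 works: 4 values at 0 and 8 at 22 total 176; raise one of the low values by 17 (still ≤ 21) to hit 193.

4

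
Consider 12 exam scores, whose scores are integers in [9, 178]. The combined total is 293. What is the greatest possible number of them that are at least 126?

1

If k of the values are ≥ 126, the total is ≥ 126k + 9(12 − k).
Setting 126k + 9(12 − k) ≤ 293 gives 117k ≤ 185, so k ≤ 1.
k = 1 is achieved by 1 value at 126 and 11 at 9, total 225; add 68 to one value (staying below 126) to reach 293.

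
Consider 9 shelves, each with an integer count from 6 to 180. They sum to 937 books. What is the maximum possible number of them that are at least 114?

8

With k values at 114 or above and the rest at least 6, the sum is at least 54 + 108k.
Since the sum is 937, we need 108k ≤ 883, i.e. k ≤ 8.
k = 8 is achieved by 8 values at 114 and 1 at 6, total 918; add 19 to one value (staying below 114) to reach 937.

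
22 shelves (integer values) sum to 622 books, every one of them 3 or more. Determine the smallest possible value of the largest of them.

29

The average is 622/22 > 28, so not all 22 can be 28 or less; the largest is ≥ 29.
Achievable: 6 of them at 29 and 16 at 28 total 622.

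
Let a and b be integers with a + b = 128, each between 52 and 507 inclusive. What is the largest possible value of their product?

With a + b fixed, ab peaks when the two are closest together.
Taking a = 64 and b = 64 (both in [52, 507]) gives ab = 4096.

4096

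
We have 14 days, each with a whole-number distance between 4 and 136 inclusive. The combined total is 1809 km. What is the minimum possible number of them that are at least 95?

Each value short of 95 is at most 94, costing at least 136 − 94 = 42 against the maximum total of 1904.
We can afford to lose at most 1904 − 1809 = 95, so at most ⌊95/42⌋ = 2 fall short, and at least 12 are ≥ 95.
Exactly 12 works: 12 values at 136 and 2 at 94 total 1820; lower one of the high values by 11 (still ≥ 95) to hit 1809.

12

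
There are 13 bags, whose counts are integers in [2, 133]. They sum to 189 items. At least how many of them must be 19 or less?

Each value above 19 is at least 20, contributing at least 20 − 2 = 18 above the floor 2.
The sum exceeds the floor total 26 by 163, so at most ⌊163/18⌋ = 9 exceed 19, and at least 4 are ≤ 19.
Exactly 4 works: 4 values at 2 and 9 at 20 total 188; raise one of the low values by 1 (still ≤ 19) to hit 189.

4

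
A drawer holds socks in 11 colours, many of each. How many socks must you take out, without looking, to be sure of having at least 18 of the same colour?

In the worst case you draw 17 of each of the 11 colours: 11 × 17 = 187.
One more forces 18 of some colour, so 187 + 1 = 188.

188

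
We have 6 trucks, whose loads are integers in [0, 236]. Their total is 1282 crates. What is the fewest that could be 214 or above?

If only k of them are at least 214, the other 6 − k are at most 213, so the total is at most k·236 + (6 − k)·213.
This must reach 1282, so k·236 + (6 − k)·213 ≥ 1282, giving k ≥ 1.
Exactly 1 works: 1 value at 236 and 5 at 213 total 1301; lower one of the high values by 19 (still ≥ 214) to hit 1282.

1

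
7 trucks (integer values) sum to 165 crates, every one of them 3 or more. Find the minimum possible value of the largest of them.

24

The 7 values sum to 165, so their maximum is at least ⌈165/7⌉ = 24.
Achievable: 4 of them at 24 and 3 at 23 total 165.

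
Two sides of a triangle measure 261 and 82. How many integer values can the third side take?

The triangle inequality gives |261 − 82| < c < 261 + 82, i.e. 179 < c < 343.
So c can be any integer from 180 to 342: 163 values.

163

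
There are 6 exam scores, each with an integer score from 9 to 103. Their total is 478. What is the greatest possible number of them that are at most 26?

1

Suppose k of them are at most 26. Those contribute at most 26 each and the rest at most 103 each.
So the total is at most 26k + 103(6 − k) = 618 − 77k. This must still be ≥ 478, so k ≤ 1.
k = 1 is achieved by 1 value at 26 and 5 at 103, total 541; lower one of the 103's by 63 (still > 26) to reach 478.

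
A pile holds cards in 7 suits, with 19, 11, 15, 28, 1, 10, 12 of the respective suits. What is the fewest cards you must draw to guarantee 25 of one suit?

In the worst case you take as many as possible of each suit without reaching 25: 19 + 11 + 15 + 24 + 1 + 10 + 12 = 92.
The next one must give 25 of some suit, so 92 + 1 = 93.

93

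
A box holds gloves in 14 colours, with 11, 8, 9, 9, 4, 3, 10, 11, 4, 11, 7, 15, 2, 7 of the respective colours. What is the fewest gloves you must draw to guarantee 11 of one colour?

In the worst case you take as many as possible of each colour without reaching 11: 10 + 8 + 9 + 9 + 4 + 3 + 10 + 10 + 4 + 10 + 7 + 10 + 2 + 7 = 103.
The next one must give 11 of some colour, so 103 + 1 = 104.

104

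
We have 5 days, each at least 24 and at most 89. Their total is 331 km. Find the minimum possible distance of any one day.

24

To make one day as small as possible, make the other 4 as large as possible.
The other 4 can take up 4 × 89 = 356 ≥ 331 − 24, so one day can sit at its floor of 24.
Achievable: one at 24 and the other 4 totalling 307, which fits since 4 × 24 ≤ 307 ≤ 4 × 89.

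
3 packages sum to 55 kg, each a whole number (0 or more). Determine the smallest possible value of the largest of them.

If every one of the 3 were at most 18, the total would be at most 3 × 18 = 54 < 55.
Equality holds with 1 value of 19 and 2 values of 18.

19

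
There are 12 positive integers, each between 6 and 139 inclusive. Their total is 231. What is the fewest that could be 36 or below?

Each value above 36 is at least 37, contributing at least 37 − 6 = 31 above the floor 6.
The sum exceeds the floor total 72 by 159, so at most ⌊159/31⌋ = 5 exceed 36, and at least 7 are ≤ 36.
Exactly 7 works: 7 values at 6 and 5 at 37 total 227; raise one of the low values by 4 (still ≤ 36) to hit 231.

7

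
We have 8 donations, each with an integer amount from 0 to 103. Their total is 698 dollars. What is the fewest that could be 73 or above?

4

Each value short of 73 is at most 72, costing at least 103 − 72 = 31 against the maximum total of 824.
We can afford to lose at most 824 − 698 = 126, so at most ⌊126/31⌋ = 4 fall short, and at least 4 are ≥ 73.
Exactly 4 works: 4 values at 103 and 4 at 72 total 700; lower one of the high values by 2 (still ≥ 73) to hit 698.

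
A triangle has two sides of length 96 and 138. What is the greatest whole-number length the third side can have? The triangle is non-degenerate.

233

The third side must be less than 96 + 138 = 234.
The largest integer below 234 is 233.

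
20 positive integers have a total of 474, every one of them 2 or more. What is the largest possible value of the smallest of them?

23

If every one of the 20 were at least 24, the total would be at least 20 × 24 = 480 > 474.
Taking 6 copies of 23 and 14 copies of 24 gives exactly 474, so 23 is attained.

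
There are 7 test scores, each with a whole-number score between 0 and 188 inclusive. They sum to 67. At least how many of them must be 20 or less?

Let j be the number exceeding 20. Then the total is ≥ 21·j + 0·(7 − j) = 0 + 21j.
So 21j ≤ 67 and j ≤ 3; hence at least 7 − 3 = 4 are ≤ 20.
Exactly 4 works: 4 values at 0 and 3 at 21 total 63; raise one of the low values by 4 (still ≤ 20) to hit 67.

4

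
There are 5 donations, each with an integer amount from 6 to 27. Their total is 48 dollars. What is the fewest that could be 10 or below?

2

If only k of them are at most 10, the other 5 − k are at least 11, so the total is at least (5 − k)·11 + k·6.
This is ≤ 48, so (5 − k)·11 + 6k ≤ 48, which gives k ≥ 2.
Exactly 2 works: 2 values at 6 and 3 at 11 total 45; raise one of the low values by 3 (still ≤ 10) to hit 48.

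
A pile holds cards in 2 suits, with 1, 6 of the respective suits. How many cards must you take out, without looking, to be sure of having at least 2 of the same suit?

3

In the worst case you take as many as possible of each suit without reaching 2: 1 + 1 = 2.
The next one must give 2 of some suit, so 2 + 1 = 3.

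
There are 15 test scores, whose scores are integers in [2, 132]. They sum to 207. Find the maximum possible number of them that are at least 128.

1

Suppose k of them are at least 128. Those contribute at least 128 each and the other 15 − k at least 2 each.
So the total is at least 128k + 2(15 − k) = 30 + 126k. This must be ≤ 207, giving k ≤ 1.
k = 1 is achieved by 1 value at 128 and 14 at 2, total 156; add 51 to one value (staying below 128) to reach 207.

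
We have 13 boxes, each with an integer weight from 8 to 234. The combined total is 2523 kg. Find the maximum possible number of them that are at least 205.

12

Suppose k of them are at least 205. Those contribute at least 205 each and the other 13 − k at least 8 each.
So the total is at least 205k + 8(13 − k) = 104 + 197k. This must be ≤ 2523, giving k ≤ 12.
k = 12 is achieved by 12 values at 205 and 1 at 8, total 2468; add 55 to one value (staying below 205) to reach 2523.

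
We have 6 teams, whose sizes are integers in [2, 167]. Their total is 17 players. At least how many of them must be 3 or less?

Each value above 3 is at least 4, contributing at least 4 − 2 = 2 above the floor 2.
The sum exceeds the floor total 12 by 5, so at most ⌊5/2⌋ = 2 exceed 3, and at least 4 are ≤ 3.
Exactly 4 works: 4 values at 2 and 2 at 4 total 16; raise one of the low values by 1 (still ≤ 3) to hit 17.

4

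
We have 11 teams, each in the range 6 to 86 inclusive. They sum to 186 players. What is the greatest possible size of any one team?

86

Maximizing one value means minimizing the remaining 10.
The other 10 contribute at least 10 × 6 = 60, leaving at most 186 − 60 = 126.
But each team is capped at 86, so the maximum is 86.
Achievable: one at 86 and the other 10 totalling 100, which fits since 10 × 6 ≤ 100 ≤ 10 × 86.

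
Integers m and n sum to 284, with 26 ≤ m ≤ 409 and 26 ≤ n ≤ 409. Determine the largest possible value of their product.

20164

For a fixed sum, the product mn is largest when m and n are as close as possible.
Taking m = 142 and n = 142 (both in [26, 409]) gives mn = 20164.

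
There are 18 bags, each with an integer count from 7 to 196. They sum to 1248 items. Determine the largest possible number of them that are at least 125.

Suppose k of them are at least 125. Those contribute at least 125 each and the other 18 − k at least 7 each.
So the total is at least 125k + 7(18 − k) = 126 + 118k. This must be ≤ 1248, giving k ≤ 9.
k = 9 is achieved by 9 values at 125 and 9 at 7, total 1188; add 60 to one value (staying below 125) to reach 1248.

9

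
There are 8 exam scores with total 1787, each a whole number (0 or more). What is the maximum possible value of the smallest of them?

If every one of the 8 were at least 224, the total would be at least 8 × 224 = 1792 > 1787.
Taking 5 copies of 223 and 3 copies of 224 gives exactly 1787, so 223 is attained.

223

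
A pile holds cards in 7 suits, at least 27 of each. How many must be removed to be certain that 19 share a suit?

In the worst case you draw 18 of each of the 7 suits: 7 × 18 = 126.
One more forces 19 of some suit, so 126 + 1 = 127.

127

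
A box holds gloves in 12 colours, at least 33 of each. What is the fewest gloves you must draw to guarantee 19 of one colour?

You could draw 18 of every colour without reaching 19 of any — 216 in all.
One more forces 19 of some colour, so 216 + 1 = 217.

217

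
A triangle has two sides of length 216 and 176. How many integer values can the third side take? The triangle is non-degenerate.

351

The triangle inequality gives |216 − 176| < c < 216 + 176, i.e. 40 < c < 392.
So c can be any integer from 41 to 391: 351 values.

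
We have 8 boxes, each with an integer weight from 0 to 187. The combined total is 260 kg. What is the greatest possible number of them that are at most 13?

Suppose k of them are at most 13. Those contribute at most 13 each and the rest at most 187 each.
So the total is at most 13k + 187(8 − k) = 1496 − 174k. This must still be ≥ 260, so k ≤ 7.
k = 7 is achieved by 7 values at 13 and 1 at 187, total 278; lower one of the 187's by 18 (still > 13) to reach 260.

7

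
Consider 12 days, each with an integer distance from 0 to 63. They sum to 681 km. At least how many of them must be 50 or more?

If only k of them are at least 50, the other 12 − k are at most 49, so the total is at most k·63 + (12 − k)·49.
This must reach 681, so k·63 + (12 − k)·49 ≥ 681, giving k ≥ 7.
Exactly 7 works: 7 values at 63 and 5 at 49 total 686; lower one of the high values by 5 (still ≥ 50) to hit 681.

7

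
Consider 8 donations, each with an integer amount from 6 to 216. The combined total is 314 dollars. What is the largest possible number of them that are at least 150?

Suppose k of them are at least 150. Those contribute at least 150 each and the other 8 − k at least 6 each.
So the total is at least 150k + 6(8 − k) = 48 + 144k. This must be ≤ 314, giving k ≤ 1.
k = 1 is achieved by 1 value at 150 and 7 at 6, total 192; add 122 to one value (staying below 150) to reach 314.

1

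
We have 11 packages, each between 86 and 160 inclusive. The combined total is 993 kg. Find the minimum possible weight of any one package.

86

To make one package as small as possible, make the other 10 as large as possible.
The other 10 can take up 10 × 160 = 1600 ≥ 993 − 86, so one package can sit at its floor of 86.
Achievable: one at 86 and the other 10 totalling 907, which fits since 10 × 86 ≤ 907 ≤ 10 × 160.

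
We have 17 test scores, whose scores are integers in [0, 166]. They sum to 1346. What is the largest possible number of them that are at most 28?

Each value at 28 or below falls at least 166 − 28 = 138 short of the ceiling 166.
The ceiling total is 17 × 166 = 2822, and we need 1346, so at most ⌊(2822 − 1346)/138⌋ = 10 can be that low.
k = 10 is achieved by 10 values at 28 and 7 at 166, total 1442; lower one of the 166's by 96 (still > 28) to reach 1346.

10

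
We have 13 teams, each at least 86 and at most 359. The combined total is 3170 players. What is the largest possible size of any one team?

359

Maximizing one value means minimizing the remaining 12.
The other 12 contribute at least 12 × 86 = 1032, leaving at most 3170 − 1032 = 2138.
But each team is capped at 359, so the maximum is 359.
Achievable: one at 359 and the other 12 totalling 2811, which fits since 12 × 86 ≤ 2811 ≤ 12 × 359.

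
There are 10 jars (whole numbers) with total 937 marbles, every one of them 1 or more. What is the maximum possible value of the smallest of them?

If every one of the 10 were at least 94, the total would be at least 10 × 94 = 940 > 937.
Equality holds with 3 values of 93 and 7 values of 94.

93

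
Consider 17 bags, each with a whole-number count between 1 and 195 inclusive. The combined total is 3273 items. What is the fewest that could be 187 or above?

13

Suppose at most 17 − j of them reach 187; then j values are ≤ 186 and the rest ≤ 195.
The total is then ≤ 186·j + 195·(17 − j) = 3315 − 9j. For this to be ≥ 3273 we need j ≤ 4, so at least 17 − 4 = 13 must reach 187.
Exactly 13 works: 13 values at 195 and 4 at 186 total 3279; lower one of the high values by 6 (still ≥ 187) to hit 3273.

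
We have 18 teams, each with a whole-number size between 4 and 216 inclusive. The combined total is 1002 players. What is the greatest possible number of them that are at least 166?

With k values at 166 or above and the rest at least 4, the sum is at least 72 + 162k.
Since the sum is 1002, we need 162k ≤ 930, i.e. k ≤ 5.
k = 5 is achieved by 5 values at 166 and 13 at 4, total 882; add 120 to one value (staying below 166) to reach 1002.

5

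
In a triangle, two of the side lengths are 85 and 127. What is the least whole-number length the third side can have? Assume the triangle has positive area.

The third side must exceed |85 − 127| = 42.
The smallest integer above 42 is 43.

43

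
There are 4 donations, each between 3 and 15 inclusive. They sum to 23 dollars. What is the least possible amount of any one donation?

3

To make one donation as small as possible, make the other 3 as large as possible.
The other 3 can take up 3 × 15 = 45 ≥ 23 − 3, so one donation can sit at its floor of 3.
Achievable: one at 3 and the other 3 totalling 20, which fits since 3 × 3 ≤ 20 ≤ 3 × 15.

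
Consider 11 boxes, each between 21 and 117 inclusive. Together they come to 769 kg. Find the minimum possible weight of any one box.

21

To make one box as small as possible, make the other 10 as large as possible.
The other 10 can take up 10 × 117 = 1170 ≥ 769 − 21, so one box can sit at its floor of 21.
Achievable: one at 21 and the other 10 totalling 748, which fits since 10 × 21 ≤ 748 ≤ 10 × 117.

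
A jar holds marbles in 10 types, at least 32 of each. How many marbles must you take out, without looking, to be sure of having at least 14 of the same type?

131

In the worst case you draw 13 of each of the 10 types: 10 × 13 = 130.
One more forces 14 of some type, so 130 + 1 = 131.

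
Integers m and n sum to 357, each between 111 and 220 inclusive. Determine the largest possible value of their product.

With m + n fixed, mn peaks when the two are closest together.
Taking m = 178 and n = 179 (both in [111, 220]) gives mn = 31862.

31862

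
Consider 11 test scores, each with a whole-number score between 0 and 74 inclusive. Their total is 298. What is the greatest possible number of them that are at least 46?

If k of the values are ≥ 46, the total is ≥ 46k + 0(11 − k).
Setting 46k + 0(11 − k) ≤ 298 gives 46k ≤ 298, so k ≤ 6.
k = 6 is achieved by 6 values at 46 and 5 at 0, total 276; add 22 to one value (staying below 46) to reach 298.

6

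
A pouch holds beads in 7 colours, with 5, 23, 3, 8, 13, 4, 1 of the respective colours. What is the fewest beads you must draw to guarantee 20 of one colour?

In the worst case you take as many as possible of each colour without reaching 20: 5 + 19 + 3 + 8 + 13 + 4 + 1 = 53.
The next one must give 20 of some colour, so 53 + 1 = 54.

54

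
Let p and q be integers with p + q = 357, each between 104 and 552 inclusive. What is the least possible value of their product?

26312

For a fixed sum, pq is smallest when p and q are as far apart as possible.
The extreme feasible split is p = 104, q = 253, giving pq = 26312.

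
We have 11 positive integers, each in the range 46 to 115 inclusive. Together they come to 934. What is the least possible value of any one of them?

46

Minimizing one value means maximizing the remaining 10.
The other 10 can take up 10 × 115 = 1150 ≥ 934 − 46, so one integer can sit at its floor of 46.
Achievable: one at 46 and the other 10 totalling 888, which fits since 10 × 46 ≤ 888 ≤ 10 × 115.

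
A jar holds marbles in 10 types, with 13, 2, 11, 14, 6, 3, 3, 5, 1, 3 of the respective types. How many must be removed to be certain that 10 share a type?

In the worst case you take as many as possible of each type without reaching 10: 9 + 2 + 9 + 9 + 6 + 3 + 3 + 5 + 1 + 3 = 50.
The next one must give 10 of some type, so 50 + 1 = 51.

51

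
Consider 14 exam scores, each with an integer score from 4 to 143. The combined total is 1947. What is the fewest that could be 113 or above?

Each value short of 113 is at most 112, costing at least 143 − 112 = 31 against the maximum total of 2002.
We can afford to lose at most 2002 − 1947 = 55, so at most ⌊55/31⌋ = 1 fall short, and at least 13 are ≥ 113.
Exactly 13 works: 13 values at 143 and 1 at 112 total 1971; lower one of the high values by 24 (still ≥ 113) to hit 1947.

13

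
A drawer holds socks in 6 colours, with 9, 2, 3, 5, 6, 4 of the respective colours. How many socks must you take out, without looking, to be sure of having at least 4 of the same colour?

18

In the worst case you take as many as possible of each colour without reaching 4: 3 + 2 + 3 + 3 + 3 + 3 = 17.
The next one must give 4 of some colour, so 17 + 1 = 18.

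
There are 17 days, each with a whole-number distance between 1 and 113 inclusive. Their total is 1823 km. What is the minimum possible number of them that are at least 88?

14

Each value short of 88 is at most 87, costing at least 113 − 87 = 26 against the maximum total of 1921.
We can afford to lose at most 1921 − 1823 = 98, so at most ⌊98/26⌋ = 3 fall short, and at least 14 are ≥ 88.
Exactly 14 works: 14 values at 113 and 3 at 87 total 1843; lower one of the high values by 20 (still ≥ 88) to hit 1823.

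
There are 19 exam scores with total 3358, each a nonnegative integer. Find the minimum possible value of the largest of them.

177

Some value must be at least ⌈3358/19⌉ = 177, since 19 × 176 = 3344 < 3358.
Equality holds with 14 values of 177 and 5 values of 176.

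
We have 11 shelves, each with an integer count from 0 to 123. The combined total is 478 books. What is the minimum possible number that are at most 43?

Each value above 43 is at least 44, contributing at least 44 − 0 = 44 above the floor 0.
The sum exceeds the floor total 0 by 478, so at most ⌊478/44⌋ = 10 exceed 43, and at least 1 are ≤ 43.
Exactly 1 works: 1 value at 0 and 10 at 44 total 440; raise one of the low values by 38 (still ≤ 43) to hit 478.

1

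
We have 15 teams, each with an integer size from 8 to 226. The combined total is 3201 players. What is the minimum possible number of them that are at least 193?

10

If only k of them are at least 193, the other 15 − k are at most 192, so the total is at most k·226 + (15 − k)·192.
This must reach 3201, so k·226 + (15 − k)·192 ≥ 3201, giving k ≥ 10.
Exactly 10 works: 10 values at 226 and 5 at 192 total 3220; lower one of the high values by 19 (still ≥ 193) to hit 3201.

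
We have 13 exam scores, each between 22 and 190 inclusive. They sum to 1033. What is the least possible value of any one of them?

22

To make one score as small as possible, make the other 12 as large as possible.
The other 12 can take up 12 × 190 = 2280 ≥ 1033 − 22, so one score can sit at its floor of 22.
Achievable: one at 22 and the other 12 totalling 1011, which fits since 12 × 22 ≤ 1011 ≤ 12 × 190.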